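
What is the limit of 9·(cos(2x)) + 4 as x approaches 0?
Direct substitution at x = 0 gives 13.

Final answer: 13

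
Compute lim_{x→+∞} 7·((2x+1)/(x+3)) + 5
Evaluate the dominant behaviour as x → +∞; each term tends to a finite value or vanishes.
Limit = 19.

Final answer: 19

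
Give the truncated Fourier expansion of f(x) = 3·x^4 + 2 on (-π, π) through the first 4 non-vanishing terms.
(144 - 24·π^2)·cos(x) + (-9 + 6·π^2)·cos(2·x) + (16/9 - 8·π^2/3)·cos(3·x) + 2 + 3·π^4/5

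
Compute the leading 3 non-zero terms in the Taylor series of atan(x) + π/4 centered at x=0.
-x^3/3 + x + π/4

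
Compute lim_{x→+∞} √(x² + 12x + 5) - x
This is an ∞ − ∞ indeterminate form.
Multiply and divide by the conjugate √(x²+12x + 5) + x; the x² terms cancel, leaving (12x + 5)/(√(x²+12x + 5)+x) → 12/2 = 6.
Limit = 6.

Final answer: 6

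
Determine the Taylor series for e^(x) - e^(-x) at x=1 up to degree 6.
(-1 + e^(2))·e^(-1) + (1 + e^(2))·e^(-1)·(x - 1) + (-1 + e^(2))·e^(-1)·(x - 1)^2/2 + (1 + e^(2))·e^(-1)·(x - 1)^3/6 + (-1 + e^(2))·e^(-1)·(x - 1)^4/24 + (1 + e^(2))·e^(-1)·(x - 1)^5/120 + (-1 + e^(2))·e^(-1)·(x - 1)^6/720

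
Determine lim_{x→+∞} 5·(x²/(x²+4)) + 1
Evaluate the dominant behaviour as x → +∞; each term tends to a finite value or vanishes.
Limit = 6.

Final answer: 6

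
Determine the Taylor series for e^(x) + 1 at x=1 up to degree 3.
1 + e + e·(x - 1) + e·(x - 1)^2/2 + e·(x - 1)^3/6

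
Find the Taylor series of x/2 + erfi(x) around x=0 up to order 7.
x^7/(21·√(π)) + x^5/(5·√(π)) + 2·x^3/(3·√(π)) + x·(1/2 + 2/√(π))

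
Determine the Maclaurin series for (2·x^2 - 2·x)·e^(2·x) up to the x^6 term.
4·x^6/5 + 4·x^5/3 + 4·x^4/3 - 2·x^2 - 2·x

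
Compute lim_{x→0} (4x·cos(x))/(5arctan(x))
Both numerator and denominator → 0 as x → 0; this is a 0/0 indeterminate form.
Expand each to leading order near x = 0: numerator ~ 4·x, denominator ~ 5·x.
The limit of the ratio is 4/5.

Final answer: 4/5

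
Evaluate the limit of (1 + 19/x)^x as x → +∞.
As x → +∞: this is the defining limit (1 + 19/x)^x → e^19.
Limit = e^(19).

Final answer: e^(19)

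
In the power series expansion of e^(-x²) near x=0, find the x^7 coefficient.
Expand to order 7: e^(-x²) = -x^6/6 + x^4/2 - x^2 + 1 + O(x^8).
The coefficient of x^7 is 0.

Final answer: 0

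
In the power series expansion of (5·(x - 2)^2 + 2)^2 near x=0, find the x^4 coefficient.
Expand to order 4: (5·(x - 2)^2 + 2)^2 = 25·x^4 - 200·x^3 + 620·x^2 - 880·x + 484 + O(x^5).
The coefficient of x^4 is 25.

Final answer: 25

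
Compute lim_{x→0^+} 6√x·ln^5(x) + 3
The product is a 0·∞ indeterminate form at x → 0⁺.
Rewrite the product as 6·ln^5(x) / x^(-1/2) and apply L'Hôpital, or use the standard hierarchy x^(-1/2) ≫ |ln x|^5 as x → 0⁺.
The indeterminate product → 0, so the limit = 3.

Final answer: 3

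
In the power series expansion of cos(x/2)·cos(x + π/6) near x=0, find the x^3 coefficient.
Expand to order 3: cos(x/2)·cos(x + π/6) = 7·x^3/48 - 5·√(3)·x^2/16 - x/2 + √(3)/2 + O(x^4).
The coefficient of x^3 is 7/48.

Final answer: 7/48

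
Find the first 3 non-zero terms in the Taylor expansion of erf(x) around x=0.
x^5/(5·√(π)) - 2·x^3/(3·√(π)) + 2·x/√(π)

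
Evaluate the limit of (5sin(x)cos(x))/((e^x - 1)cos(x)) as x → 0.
Both numerator and denominator → 0 as x → 0; this is a 0/0 indeterminate form.
Expand each to leading order near x = 0: numerator ~ 5·x, denominator ~ x.
The limit of the ratio is 5.

Final answer: 5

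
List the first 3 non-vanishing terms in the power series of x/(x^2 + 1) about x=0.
x^5 - x^3 + x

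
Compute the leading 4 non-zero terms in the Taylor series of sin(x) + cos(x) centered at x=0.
-x^3/6 - x^2/2 + x + 1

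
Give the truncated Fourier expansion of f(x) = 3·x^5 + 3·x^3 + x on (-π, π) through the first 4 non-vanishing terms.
(-114·π^2 + 6·π^4 + 686)·sin(x) + (-3·π^4 - 19 + 12·π^2)·sin(2·x) + (-22·π^2/9 + 62/27 + 2·π^4)·sin(3·x) + (-3·π^4/2 - 41/64 + 3·π^2/8)·sin(4·x)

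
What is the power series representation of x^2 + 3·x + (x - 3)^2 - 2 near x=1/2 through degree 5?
6 - (x - 1/2) + 2·(x - 1/2)^2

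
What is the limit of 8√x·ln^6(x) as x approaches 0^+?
This is a 0·∞ indeterminate form at x → 0⁺.
Rewrite the product as 8·ln^6(x) / x^(-1/2) and apply L'Hôpital, or use the standard hierarchy x^(-1/2) ≫ |ln x|^6 as x → 0⁺.
The indeterminate product → 0, so the limit = 0.

Final answer: 0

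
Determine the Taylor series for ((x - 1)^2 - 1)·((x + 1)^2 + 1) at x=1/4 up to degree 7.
-287/256 - 79·(x - 1/4)/16 - 13·(x - 1/4)^2/8 + (x - 1/4)^3 + (x - 1/4)^4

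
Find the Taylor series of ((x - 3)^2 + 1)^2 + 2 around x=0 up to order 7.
x^4 - 12·x^3 + 56·x^2 - 120·x + 102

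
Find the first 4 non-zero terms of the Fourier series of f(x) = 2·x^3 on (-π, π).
(-24 + 4·π^2)·sin(x) + (3 - 2·π^2)·sin(2·x) + (-8/9 + 4·π^2/3)·sin(3·x) + (3/8 - π^2)·sin(4·x)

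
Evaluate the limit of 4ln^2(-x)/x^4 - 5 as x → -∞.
The quotient is an ∞/∞ indeterminate form as x → -∞.
Compare growth rates of the dominant terms (exponentials ≫ polynomials ≫ logarithms), or apply L'Hôpital's rule; the quotient → 0.
Adding the constant: 0 - 5 = -5. Limit = -5.

Final answer: -5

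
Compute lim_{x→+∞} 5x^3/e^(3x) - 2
The quotient is an ∞/∞ indeterminate form as x → +∞.
The exponential denominator e^(3x) dominates the polynomial numerator (e^x ≫ x^3 as x → ∞), so the quotient → 0.
Adding the constant: 0 - 2 = -2. Limit = -2.

Final answer: -2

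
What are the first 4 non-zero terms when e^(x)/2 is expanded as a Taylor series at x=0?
x^3/12 + x^2/4 + x/2 + 1/2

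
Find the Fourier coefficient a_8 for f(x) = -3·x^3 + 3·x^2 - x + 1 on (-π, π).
a_8 = (1/π) ∫_{-π}^{π} f(x)·cos(8x) dx.
Evaluate the integral (use parity and integration by parts as needed): a_8 = 3/16.

Final answer: 3/16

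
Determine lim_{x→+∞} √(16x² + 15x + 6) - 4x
As x → +∞: multiply by the conjugate to get (15x+6)/(√(16x²+15x+6)+4x); the denominator ~ 8x, so the limit is 15/8.
Limit = 15/8.

Final answer: 15/8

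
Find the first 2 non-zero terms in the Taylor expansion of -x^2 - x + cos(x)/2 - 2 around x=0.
-x - 3/2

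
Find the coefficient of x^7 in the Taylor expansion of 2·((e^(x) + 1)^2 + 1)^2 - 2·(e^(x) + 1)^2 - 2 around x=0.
Expand to order 7: 2·((e^(x) + 1)^2 + 1)^2 - 2·(e^(x) + 1)^2 - 2 = 4339·x^7/420 + 3733·x^6/180 + 371·x^5/10 + 349·x^4/6 + 78·x^3 + 86·x^2 + 72·x + 40 + O(x^8).
The coefficient of x^7 is 4339/420.

Final answer: 4339/420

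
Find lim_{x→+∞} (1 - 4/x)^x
As x → +∞: this is the defining limit (1 - 4/x)^x → e^(-4).
Limit = e^(-4).

Final answer: e^(-4)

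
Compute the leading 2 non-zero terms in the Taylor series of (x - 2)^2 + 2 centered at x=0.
6 - 4·x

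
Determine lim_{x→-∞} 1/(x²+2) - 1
Evaluate the dominant behaviour as x → -∞; each term tends to a finite value or vanishes.
Limit = -1.

Final answer: -1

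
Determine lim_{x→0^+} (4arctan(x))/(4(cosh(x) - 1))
Both numerator and denominator → 0 as x → 0^+; this is a 0/0 indeterminate form.
Expand each to leading order near x = 0: numerator ~ 4·x, denominator ~ 2·x^2.
The limit of the ratio is ∞.

Final answer: ∞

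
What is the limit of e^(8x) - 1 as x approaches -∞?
Evaluate the dominant behaviour as x → -∞; each term tends to a finite value or vanishes.
Limit = -1.

Final answer: -1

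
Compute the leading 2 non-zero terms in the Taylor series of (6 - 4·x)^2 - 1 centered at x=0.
35 - 48·x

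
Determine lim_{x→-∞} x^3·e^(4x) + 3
The product is a 0·∞ indeterminate form at x → -∞.
Rewrite the product as x^3 / e^(-4x) (an ∞/∞ form) and apply L'Hôpital, or use the standard hierarchy e^(4|x|) ≫ |x^3| as x → -∞.
The indeterminate product → 0, so the limit = 3.

Final answer: 3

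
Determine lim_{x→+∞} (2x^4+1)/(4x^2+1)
This is an ∞/∞ indeterminate form as x → +∞.
Divide numerator and denominator by x^4 and let the lower-order terms vanish; the numerator's degree 4 exceeds the denominator's degree 2, so the quotient diverges.
Limit = ∞.

Final answer: ∞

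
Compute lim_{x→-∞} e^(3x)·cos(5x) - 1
Evaluate the dominant behaviour as x → -∞; each term tends to a finite value or vanishes.
Limit = -1.

Final answer: -1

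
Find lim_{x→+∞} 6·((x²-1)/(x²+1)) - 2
Evaluate the dominant behaviour as x → +∞; each term tends to a finite value or vanishes.
Limit = 4.

Final answer: 4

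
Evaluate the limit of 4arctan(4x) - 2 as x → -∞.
Evaluate the dominant behaviour as x → -∞; each term tends to a finite value or vanishes.
Limit = -2·π - 2.

Final answer: -2·π - 2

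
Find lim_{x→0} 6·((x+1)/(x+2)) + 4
Direct substitution at x = 0 gives 7.

Final answer: 7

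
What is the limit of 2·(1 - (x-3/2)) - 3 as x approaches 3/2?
Direct substitution at x = 3/2 gives -1.

Final answer: -1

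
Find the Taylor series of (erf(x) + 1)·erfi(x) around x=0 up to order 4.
2·x^3/(3·√(π)) + 4·x^2/π + 2·x/√(π)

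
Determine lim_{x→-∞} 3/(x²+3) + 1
Evaluate the dominant behaviour as x → -∞; each term tends to a finite value or vanishes.
Limit = 1.

Final answer: 1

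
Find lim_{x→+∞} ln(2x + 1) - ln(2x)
This is an ∞ − ∞ indeterminate form.
Combine the logarithms: ln(2x+1) − ln(2x) = ln((2x+1)/(2x)) = ln(1 + 1/(2x)) → ln(1) = 0.
Limit = 0.

Final answer: 0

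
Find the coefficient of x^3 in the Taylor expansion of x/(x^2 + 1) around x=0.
Expand to order 3: x/(x^2 + 1) = -x^3 + x + O(x^4).
The coefficient of x^3 is -1.

Final answer: -1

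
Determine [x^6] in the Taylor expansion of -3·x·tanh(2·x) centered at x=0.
Expand to order 6: -3·x·tanh(2·x) = -64·x^6/5 + 8·x^4 - 6·x^2 + O(x^7).
The coefficient of x^6 is -64/5.

Final answer: -64/5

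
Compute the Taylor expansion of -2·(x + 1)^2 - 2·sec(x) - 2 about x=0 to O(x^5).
-5·x^4/12 - 3·x^2 - 4·x - 6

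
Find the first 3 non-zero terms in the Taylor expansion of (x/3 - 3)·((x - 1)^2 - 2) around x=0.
-11·x^2/3 + 17·x/3 + 3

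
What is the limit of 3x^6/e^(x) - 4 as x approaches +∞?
The quotient is an ∞/∞ indeterminate form as x → +∞.
The exponential denominator e^(x) dominates the polynomial numerator (e^x ≫ x^6 as x → ∞), so the quotient → 0.
Adding the constant: 0 - 4 = -4. Limit = -4.

Final answer: -4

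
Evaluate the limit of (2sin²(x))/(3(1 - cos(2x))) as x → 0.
Both numerator and denominator → 0 as x → 0; this is a 0/0 indeterminate form.
Expand each to leading order near x = 0: numerator ~ 2·x^2, denominator ~ 6·x^2.
The limit of the ratio is 1/3.

Final answer: 1/3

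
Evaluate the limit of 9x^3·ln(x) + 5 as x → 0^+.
The product is a 0·∞ indeterminate form at x → 0⁺.
Rewrite the product as 9·ln(x) / x^(-3) and apply L'Hôpital, or use the standard hierarchy x^(-3) ≫ |ln x| as x → 0⁺.
The indeterminate product → 0, so the limit = 5.

Final answer: 5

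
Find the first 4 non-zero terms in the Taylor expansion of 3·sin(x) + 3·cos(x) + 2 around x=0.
-x^3/2 - 3·x^2/2 + 3·x + 5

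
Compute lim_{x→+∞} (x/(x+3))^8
As x → +∞: x/(x+3) = 1/(1 + 3/x) → 1, and the 8th power of a limit-1 base also → 1.
Limit = 1.

Final answer: 1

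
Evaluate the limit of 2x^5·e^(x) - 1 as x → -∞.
The product is a 0·∞ indeterminate form at x → -∞.
Rewrite the product as 2x^5 / e^(-x) (an ∞/∞ form) and apply L'Hôpital, or use the standard hierarchy e^(|x|) ≫ |x^5| as x → -∞.
The indeterminate product → 0, so the limit = -1.

Final answer: -1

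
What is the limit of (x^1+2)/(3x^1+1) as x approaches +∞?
This is an ∞/∞ indeterminate form as x → +∞.
Divide numerator and denominator by x and let the lower-order terms vanish; the leading terms give 1/3.
Limit = 1/3.

Final answer: 1/3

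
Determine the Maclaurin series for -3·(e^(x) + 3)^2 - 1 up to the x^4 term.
-11·x^4/4 - 7·x^3 - 15·x^2 - 24·x - 49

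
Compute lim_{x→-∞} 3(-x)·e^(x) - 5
The product is a 0·∞ indeterminate form at x → -∞.
Rewrite the product as 3(-x) / e^(-x) (an ∞/∞ form) and apply L'Hôpital, or use the standard hierarchy e^(|x|) ≫ |(-x)| as x → -∞.
The indeterminate product → 0, so the limit = -5.

Final answer: -5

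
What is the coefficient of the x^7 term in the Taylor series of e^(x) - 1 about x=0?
Expand to order 7: e^(x) - 1 = x^7/5040 + x^6/720 + x^5/120 + x^4/24 + x^3/6 + x^2/2 + x + O(x^8).
The coefficient of x^7 is 1/5040.

Final answer: 1/5040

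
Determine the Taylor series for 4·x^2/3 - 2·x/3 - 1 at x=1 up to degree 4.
-1/3 + 2·(x - 1) + 4·(x - 1)^2/3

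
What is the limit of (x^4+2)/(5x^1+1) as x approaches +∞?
This is an ∞/∞ indeterminate form as x → +∞.
Divide numerator and denominator by x^4 and let the lower-order terms vanish; the numerator's degree 4 exceeds the denominator's degree 1, so the quotient diverges.
Limit = ∞.

Final answer: ∞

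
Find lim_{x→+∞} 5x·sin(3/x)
As x → +∞: let u = 3/x → 0⁺; then 5·x·sin(3/x) = 5·3·sin(u)/u → 5·3·1 = 15.
Limit = 15.

Final answer: 15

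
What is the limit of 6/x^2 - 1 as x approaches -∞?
Evaluate the dominant behaviour as x → -∞; each term tends to a finite value or vanishes.
Limit = -1.

Final answer: -1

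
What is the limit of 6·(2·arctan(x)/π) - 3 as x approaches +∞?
Evaluate the dominant behaviour as x → +∞; each term tends to a finite value or vanishes.
Limit = 3.

Final answer: 3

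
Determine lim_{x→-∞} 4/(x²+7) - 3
Evaluate the dominant behaviour as x → -∞; each term tends to a finite value or vanishes.
Limit = -3.

Final answer: -3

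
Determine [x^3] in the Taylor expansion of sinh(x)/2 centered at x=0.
Expand to order 3: sinh(x)/2 = x^3/12 + x/2 + O(x^4).
The coefficient of x^3 is 1/12.

Final answer: 1/12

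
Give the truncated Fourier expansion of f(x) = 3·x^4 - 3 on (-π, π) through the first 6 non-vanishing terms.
(144 - 24·π^2)·cos(x) + (-9 + 6·π^2)·cos(2·x) + (16/9 - 8·π^2/3)·cos(3·x) + (-9/16 + 3·π^2/2)·cos(4·x) + (144/625 - 24·π^2/25)·cos(5·x) - 3 + 3·π^4/5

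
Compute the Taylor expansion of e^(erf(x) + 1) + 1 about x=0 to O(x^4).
x^3·(-2·e/(3·√(π)) + 4·e/(3·π^(3/2))) + 2·e·x^2/π + 2·e·x/√(π) + 1 + e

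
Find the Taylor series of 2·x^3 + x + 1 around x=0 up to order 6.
2·x^3 + x + 1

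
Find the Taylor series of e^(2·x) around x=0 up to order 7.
8·x^7/315 + 4·x^6/45 + 4·x^5/15 + 2·x^4/3 + 4·x^3/3 + 2·x^2 + 2·x + 1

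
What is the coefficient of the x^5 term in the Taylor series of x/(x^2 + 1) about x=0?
Expand to order 5: x/(x^2 + 1) = x^5 - x^3 + x + O(x^6).
The coefficient of x^5 is 1.

Final answer: 1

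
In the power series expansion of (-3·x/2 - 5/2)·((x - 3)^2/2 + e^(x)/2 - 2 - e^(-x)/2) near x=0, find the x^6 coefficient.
Expand to order 6: (-3·x/2 - 5/2)·((x - 3)^2/2 + e^(x)/2 - 2 - e^(-x)/2) = -x^6/80 - x^5/48 - x^4/4 - 7·x^3/6 + 7·x^2/4 + 5·x/4 - 25/4 + O(x^7).
The coefficient of x^6 is -1/80.

Final answer: -1/80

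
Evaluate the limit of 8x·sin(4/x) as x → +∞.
As x → +∞: let u = 4/x → 0⁺; then 8·x·sin(4/x) = 8·4·sin(u)/u → 8·4·1 = 32.
Limit = 32.

Final answer: 32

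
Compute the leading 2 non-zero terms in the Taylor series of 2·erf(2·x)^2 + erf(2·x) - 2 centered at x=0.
4·x/√(π) - 2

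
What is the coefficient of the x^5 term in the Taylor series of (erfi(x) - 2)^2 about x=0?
Expand to order 5: (erfi(x) - 2)^2 = -4·x^5/(5·√(π)) + 8·x^4/(3·π) - 8·x^3/(3·√(π)) + 4·x^2/π - 8·x/√(π) + 4 + O(x^6).
The coefficient of x^5 is -4/(5·√(π)).

Final answer: -4/(5·√(π))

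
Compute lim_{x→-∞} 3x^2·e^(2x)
This is a 0·∞ indeterminate form at x → -∞.
Rewrite the product as 3x^2 / e^(-2x) (an ∞/∞ form) and apply L'Hôpital, or use the standard hierarchy e^(2|x|) ≫ |x^2| as x → -∞.
The indeterminate product → 0, so the limit = 0.

Final answer: 0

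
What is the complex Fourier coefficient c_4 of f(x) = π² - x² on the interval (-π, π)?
Compute the real Fourier coefficients first: a_4 = -1/4, b_4 = 0.
Then c_4 = (a_4 − i·b_4)/2 = -1/8.

Final answer: -1/8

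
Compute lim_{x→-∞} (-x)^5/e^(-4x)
This is an ∞/∞ indeterminate form as x → -∞.
Compare growth rates of the dominant terms (exponentials ≫ polynomials ≫ logarithms), or apply L'Hôpital's rule; the quotient → 0.
Limit = 0.

Final answer: 0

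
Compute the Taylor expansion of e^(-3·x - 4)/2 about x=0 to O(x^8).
-243·x^7·e^(-4)/1120 + 81·x^6·e^(-4)/160 - 81·x^5·e^(-4)/80 + 27·x^4·e^(-4)/16 - 9·x^3·e^(-4)/4 + 9·x^2·e^(-4)/4 - 3·x·e^(-4)/2 + e^(-4)/2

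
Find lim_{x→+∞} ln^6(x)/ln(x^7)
This is an ∞/∞ indeterminate form as x → +∞.
Write ln(x^7) = 7·ln(x), reducing the quotient to ln^5(x)/7 → ∞.
Limit = ∞.

Final answer: ∞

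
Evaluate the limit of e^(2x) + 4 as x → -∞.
Evaluate the dominant behaviour as x → -∞; each term tends to a finite value or vanishes.
Limit = 4.

Final answer: 4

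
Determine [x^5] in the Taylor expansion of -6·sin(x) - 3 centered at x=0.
Expand to order 5: -6·sin(x) - 3 = -x^5/20 + x^3 - 6·x - 3 + O(x^6).
The coefficient of x^5 is -1/20.

Final answer: -1/20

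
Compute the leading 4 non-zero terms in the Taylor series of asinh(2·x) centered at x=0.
-40·x^7/7 + 12·x^5/5 - 4·x^3/3 + 2·x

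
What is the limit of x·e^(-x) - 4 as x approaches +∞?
Evaluate the dominant behaviour as x → +∞; each term tends to a finite value or vanishes.
Limit = -4.

Final answer: -4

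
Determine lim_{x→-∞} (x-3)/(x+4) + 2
Evaluate the dominant behaviour as x → -∞; each term tends to a finite value or vanishes.
Limit = 3.

Final answer: 3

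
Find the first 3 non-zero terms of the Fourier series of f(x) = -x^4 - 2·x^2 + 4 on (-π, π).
(-40 + 8·π^2)·cos(x) + (1 - 2·π^2)·cos(2·x) - π^4/5 - 2·π^2/3 + 4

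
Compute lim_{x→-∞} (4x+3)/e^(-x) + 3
The quotient is an ∞/∞ indeterminate form as x → -∞.
Compare growth rates of the dominant terms (exponentials ≫ polynomials ≫ logarithms), or apply L'Hôpital's rule; the quotient → 0.
Adding the constant: 0 + 3 = 3. Limit = 3.

Final answer: 3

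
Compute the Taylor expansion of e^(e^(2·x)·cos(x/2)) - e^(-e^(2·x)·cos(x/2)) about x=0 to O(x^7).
x^6·(28943·e^(-1)/46080 + 640177·e/46080) + x^5·(219·e^(-1)/320 + 10967·e/960) + x^4·(-27·e^(-1)/64 + 841·e/96) + x^3·(-4·e^(-1)/3 + 37·e/6) + x^2·(-e^(-1)/8 + 31·e/8) + x·(2·e^(-1) + 2·e) - e^(-1) + e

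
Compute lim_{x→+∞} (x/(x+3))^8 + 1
As x → +∞: x/(x+3) = 1/(1 + 3/x) → 1, and the 8th power of a limit-1 base also → 1; with the additive constant, 1 + 1 = 2.
Limit = 2.

Final answer: 2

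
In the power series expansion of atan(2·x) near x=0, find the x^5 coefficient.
Expand to order 5: atan(2·x) = 32·x^5/5 - 8·x^3/3 + 2·x + O(x^6).
The coefficient of x^5 is 32/5.

Final answer: 32/5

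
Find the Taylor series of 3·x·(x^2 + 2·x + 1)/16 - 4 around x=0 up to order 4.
3·x^3/16 + 3·x^2/8 + 3·x/16 - 4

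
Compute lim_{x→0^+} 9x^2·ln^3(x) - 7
The product is a 0·∞ indeterminate form at x → 0⁺.
Rewrite the product as 9·ln^3(x) / x^(-2) and apply L'Hôpital, or use the standard hierarchy x^(-2) ≫ |ln x|^3 as x → 0⁺.
The indeterminate product → 0, so the limit = -7.

Final answer: -7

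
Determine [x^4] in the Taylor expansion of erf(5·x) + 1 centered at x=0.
Expand to order 4: erf(5·x) + 1 = -250·x^3/(3·√(π)) + 10·x/√(π) + 1 + O(x^5).
The coefficient of x^4 is 0.

Final answer: 0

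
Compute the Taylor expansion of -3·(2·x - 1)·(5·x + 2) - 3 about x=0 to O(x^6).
-30·x^2 + 3·x + 3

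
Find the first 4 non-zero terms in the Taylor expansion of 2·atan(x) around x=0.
-2·x^7/7 + 2·x^5/5 - 2·x^3/3 + 2·x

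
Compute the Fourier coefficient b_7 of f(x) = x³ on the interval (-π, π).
b_7 = (1/π) ∫_{-π}^{π} f(x)·sin(7x) dx.
Evaluate the integral (use parity and integration by parts as needed): b_7 = -12/343 + 2·π^2/7.

Final answer: -12/343 + 2·π^2/7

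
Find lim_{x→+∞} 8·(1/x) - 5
Evaluate the dominant behaviour as x → +∞; each term tends to a finite value or vanishes.
Limit = -5.

Final answer: -5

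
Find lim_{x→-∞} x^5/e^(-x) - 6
The quotient is an ∞/∞ indeterminate form as x → -∞.
Compare growth rates of the dominant terms (exponentials ≫ polynomials ≫ logarithms), or apply L'Hôpital's rule; the quotient → 0.
Adding the constant: 0 - 6 = -6. Limit = -6.

Final answer: -6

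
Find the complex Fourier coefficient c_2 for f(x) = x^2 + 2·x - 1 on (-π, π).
Compute the real Fourier coefficients first: a_2 = 1, b_2 = -2.
Then c_2 = (a_2 − i·b_2)/2 = 1/2 + i.

Final answer: 1/2 + i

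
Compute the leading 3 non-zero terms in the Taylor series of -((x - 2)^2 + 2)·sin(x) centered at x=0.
-2·x^4/3 + 4·x^2 - 6·x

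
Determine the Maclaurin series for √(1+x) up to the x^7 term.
33·x^7/2048 - 21·x^6/1024 + 7·x^5/256 - 5·x^4/128 + x^3/16 - x^2/8 + x/2 + 1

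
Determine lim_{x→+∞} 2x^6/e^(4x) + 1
The quotient is an ∞/∞ indeterminate form as x → +∞.
The exponential denominator e^(4x) dominates the polynomial numerator (e^x ≫ x^6 as x → ∞), so the quotient → 0.
Adding the constant: 0 + 1 = 1. Limit = 1.

Final answer: 1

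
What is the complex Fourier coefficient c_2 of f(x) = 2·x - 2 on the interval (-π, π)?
Compute the real Fourier coefficients first: a_2 = 0, b_2 = -2.
Then c_2 = (a_2 − i·b_2)/2 = i.

Final answer: i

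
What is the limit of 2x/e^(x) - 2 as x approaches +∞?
The quotient is an ∞/∞ indeterminate form as x → +∞.
The exponential denominator e^(x) dominates the polynomial numerator (e^x ≫ x as x → ∞), so the quotient → 0.
Adding the constant: 0 - 2 = -2. Limit = -2.

Final answer: -2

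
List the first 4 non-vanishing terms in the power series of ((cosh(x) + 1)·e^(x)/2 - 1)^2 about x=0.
x^5 + 67·x^4/48 + 3·x^3/2 + x^2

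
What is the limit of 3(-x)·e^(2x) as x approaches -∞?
This is a 0·∞ indeterminate form at x → -∞.
Rewrite the product as 3(-x) / e^(-2x) (an ∞/∞ form) and apply L'Hôpital, or use the standard hierarchy e^(2|x|) ≫ |(-x)| as x → -∞.
The indeterminate product → 0, so the limit = 0.

Final answer: 0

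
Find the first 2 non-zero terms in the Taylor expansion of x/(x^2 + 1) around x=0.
-x^3 + x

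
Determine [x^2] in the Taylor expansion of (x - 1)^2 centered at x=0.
Expand to order 2: (x - 1)^2 = x^2 - 2·x + 1 + O(x^3).
The coefficient of x^2 is 1.

Final answer: 1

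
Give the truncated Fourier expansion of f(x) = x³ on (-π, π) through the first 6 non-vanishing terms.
(-12 + 2·π^2)·sin(x) + (3/2 - π^2)·sin(2·x) + (-4/9 + 2·π^2/3)·sin(3·x) + (3/16 - π^2/2)·sin(4·x) + (-12/125 + 2·π^2/5)·sin(5·x) + (1/18 - π^2/3)·sin(6·x)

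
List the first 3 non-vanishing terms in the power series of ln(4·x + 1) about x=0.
64·x^3/3 - 8·x^2 + 4·x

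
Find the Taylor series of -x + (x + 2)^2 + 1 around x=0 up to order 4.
x^2 + 3·x + 5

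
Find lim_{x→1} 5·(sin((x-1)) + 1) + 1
Direct substitution at x = 1 gives 6.

Final answer: 6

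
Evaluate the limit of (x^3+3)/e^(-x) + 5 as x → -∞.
The quotient is an ∞/∞ indeterminate form as x → -∞.
Compare growth rates of the dominant terms (exponentials ≫ polynomials ≫ logarithms), or apply L'Hôpital's rule; the quotient → 0.
Adding the constant: 0 + 5 = 5. Limit = 5.

Final answer: 5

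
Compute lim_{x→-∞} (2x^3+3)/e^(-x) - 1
The quotient is an ∞/∞ indeterminate form as x → -∞.
Compare growth rates of the dominant terms (exponentials ≫ polynomials ≫ logarithms), or apply L'Hôpital's rule; the quotient → 0.
Adding the constant: 0 - 1 = -1. Limit = -1.

Final answer: -1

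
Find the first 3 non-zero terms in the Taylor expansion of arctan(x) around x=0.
x^5/5 - x^3/3 + x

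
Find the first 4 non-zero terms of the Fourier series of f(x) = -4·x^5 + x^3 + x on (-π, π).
(-970 - 8·π^4 + 162·π^2)·sin(x) + (-21·π^2 + 61/2 + 4·π^4)·sin(2·x) + (-8·π^4/3 - 302/81 + 178·π^2/27)·sin(3·x) + (-3·π^2 + 5/8 + 2·π^4)·sin(4·x)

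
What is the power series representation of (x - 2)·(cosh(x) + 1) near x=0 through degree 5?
x^5/24 - x^4/12 + x^3/2 - x^2 + 2·x - 4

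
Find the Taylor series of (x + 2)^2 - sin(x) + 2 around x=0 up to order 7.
x^7/5040 - x^5/120 + x^3/6 + x^2 + 3·x + 6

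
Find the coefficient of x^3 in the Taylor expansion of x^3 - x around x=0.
Expand to order 3: x^3 - x = x^3 - x + O(x^4).
The coefficient of x^3 is 1.

Final answer: 1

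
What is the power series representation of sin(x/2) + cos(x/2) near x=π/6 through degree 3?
√(6)/2 + √(2)·(x - π/6)/4 - √(6)·(x - π/6)^2/16 - √(2)·(x - π/6)^3/96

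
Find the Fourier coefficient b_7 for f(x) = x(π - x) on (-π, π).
b_7 = (1/π) ∫_{-π}^{π} f(x)·sin(7x) dx.
Evaluate the integral (use parity and integration by parts as needed): b_7 = 2·π/7.

Final answer: 2·π/7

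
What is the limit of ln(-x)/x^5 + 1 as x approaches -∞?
The quotient is an ∞/∞ indeterminate form as x → -∞.
Compare growth rates of the dominant terms (exponentials ≫ polynomials ≫ logarithms), or apply L'Hôpital's rule; the quotient → 0.
Adding the constant: 0 + 1 = 1. Limit = 1.

Final answer: 1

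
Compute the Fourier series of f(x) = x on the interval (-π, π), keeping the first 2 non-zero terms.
2·sin(x) - sin(2·x)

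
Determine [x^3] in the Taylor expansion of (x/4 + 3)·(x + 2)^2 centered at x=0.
Expand to order 3: (x/4 + 3)·(x + 2)^2 = x^3/4 + 4·x^2 + 13·x + 12 + O(x^4).
The coefficient of x^3 is 1/4.

Final answer: 1/4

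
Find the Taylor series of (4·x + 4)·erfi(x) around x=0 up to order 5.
4·x^5/(5·√(π)) + 8·x^4/(3·√(π)) + 8·x^3/(3·√(π)) + 8·x^2/√(π) + 8·x/√(π)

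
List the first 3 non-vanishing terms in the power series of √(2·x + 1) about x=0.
-x^2/2 + x + 1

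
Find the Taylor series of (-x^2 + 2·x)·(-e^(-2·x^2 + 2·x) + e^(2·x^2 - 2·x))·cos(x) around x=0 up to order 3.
12·x^3 - 8·x^2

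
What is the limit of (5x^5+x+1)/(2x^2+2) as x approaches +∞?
This is an ∞/∞ indeterminate form as x → +∞.
Divide numerator and denominator by x^5 and let the lower-order terms vanish; the numerator's degree 5 exceeds the denominator's degree 2, so the quotient diverges.
Limit = ∞.

Final answer: ∞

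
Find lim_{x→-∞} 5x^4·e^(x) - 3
The product is a 0·∞ indeterminate form at x → -∞.
Rewrite the product as 5x^4 / e^(-x) (an ∞/∞ form) and apply L'Hôpital, or use the standard hierarchy e^(|x|) ≫ |x^4| as x → -∞.
The indeterminate product → 0, so the limit = -3.

Final answer: -3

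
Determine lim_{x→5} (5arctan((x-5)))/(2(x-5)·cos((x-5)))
Both numerator and denominator → 0 as x → 5; this is a 0/0 indeterminate form.
Expand each to leading order near x = 5: numerator ~ 5·(x - 5), denominator ~ 2·(x - 5).
The limit of the ratio is 5/2.

Final answer: 5/2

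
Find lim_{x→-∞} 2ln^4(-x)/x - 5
The quotient is an ∞/∞ indeterminate form as x → -∞.
Compare growth rates of the dominant terms (exponentials ≫ polynomials ≫ logarithms), or apply L'Hôpital's rule; the quotient → 0.
Adding the constant: 0 - 5 = -5. Limit = -5.

Final answer: -5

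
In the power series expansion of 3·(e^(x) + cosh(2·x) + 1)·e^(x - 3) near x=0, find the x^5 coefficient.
Expand to order 5: 3·(e^(x) + cosh(2·x) + 1)·e^(x - 3) = 77·x^5·e^(-3)/20 + 29·x^4·e^(-3)/4 + 11·x^3·e^(-3) + 15·x^2·e^(-3) + 12·x·e^(-3) + 9·e^(-3) + O(x^6).
The coefficient of x^5 is 77·e^(-3)/20.

Final answer: 77·e^(-3)/20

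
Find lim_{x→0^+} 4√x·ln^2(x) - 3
The product is a 0·∞ indeterminate form at x → 0⁺.
Rewrite the product as 4·ln^2(x) / x^(-1/2) and apply L'Hôpital, or use the standard hierarchy x^(-1/2) ≫ |ln x|^2 as x → 0⁺.
The indeterminate product → 0, so the limit = -3.

Final answer: -3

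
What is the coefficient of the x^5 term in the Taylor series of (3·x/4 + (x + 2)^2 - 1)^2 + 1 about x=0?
Expand to order 5: (3·x/4 + (x + 2)^2 - 1)^2 + 1 = x^4 + 19·x^3/2 + 457·x^2/16 + 57·x/2 + 10 + O(x^6).
The coefficient of x^5 is 0.

Final answer: 0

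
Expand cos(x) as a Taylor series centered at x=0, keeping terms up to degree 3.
1 - x^2/2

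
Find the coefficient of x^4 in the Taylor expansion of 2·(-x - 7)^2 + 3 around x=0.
Expand to order 4: 2·(-x - 7)^2 + 3 = 2·x^2 + 28·x + 101 + O(x^5).
The coefficient of x^4 is 0.

Final answer: 0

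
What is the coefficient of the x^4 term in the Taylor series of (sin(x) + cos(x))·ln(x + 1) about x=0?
Expand to order 4: (sin(x) + cos(x))·ln(x + 1) = x^4/6 - 2·x^3/3 + x^2/2 + x + O(x^5).
The coefficient of x^4 is 1/6.

Final answer: 1/6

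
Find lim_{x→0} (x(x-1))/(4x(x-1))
Both numerator and denominator → 0 as x → 0; this is a 0/0 indeterminate form.
Expand each to leading order near x = 0: numerator ~ -x, denominator ~ -4·x.
The limit of the ratio is 1/4.

Final answer: 1/4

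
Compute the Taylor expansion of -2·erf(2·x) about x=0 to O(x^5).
32·x^3/(3·√(π)) - 8·x/√(π)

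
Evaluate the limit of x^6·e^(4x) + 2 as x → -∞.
The product is a 0·∞ indeterminate form at x → -∞.
Rewrite the product as x^6 / e^(-4x) (an ∞/∞ form) and apply L'Hôpital, or use the standard hierarchy e^(4|x|) ≫ |x^6| as x → -∞.
The indeterminate product → 0, so the limit = 2.

Final answer: 2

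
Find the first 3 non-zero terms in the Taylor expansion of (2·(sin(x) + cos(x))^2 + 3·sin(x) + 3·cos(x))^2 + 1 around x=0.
34·x^2 + 70·x + 26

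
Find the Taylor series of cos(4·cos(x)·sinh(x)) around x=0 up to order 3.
1 - 8·x^2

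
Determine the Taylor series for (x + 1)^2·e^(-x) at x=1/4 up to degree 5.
25·e^(-1/4)/16 + 15·e^(-1/4)·(x - 1/4)/16 - 23·e^(-1/4)·(x - 1/4)^2/32 - e^(-1/4)·(x - 1/4)^3/96 + 19·e^(-1/4)·(x - 1/4)^4/128 - 29·e^(-1/4)·(x - 1/4)^5/384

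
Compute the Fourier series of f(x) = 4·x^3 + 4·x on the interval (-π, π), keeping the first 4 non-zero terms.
(-40 + 8·π^2)·sin(x) + (2 - 4·π^2)·sin(2·x) + (8/9 + 8·π^2/3)·sin(3·x) + (-2·π^2 - 5/4)·sin(4·x)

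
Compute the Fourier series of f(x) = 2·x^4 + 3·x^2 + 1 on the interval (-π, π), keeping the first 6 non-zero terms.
(84 - 16·π^2)·cos(x) + (-3 + 4·π^2)·cos(2·x) + (-16·π^2/9 - 4/27)·cos(3·x) + (3/8 + π^2)·cos(4·x) + (-16·π^2/25 - 204/625)·cos(5·x) + 1 + π^2 + 2·π^4/5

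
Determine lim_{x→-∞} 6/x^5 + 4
Evaluate the dominant behaviour as x → -∞; each term tends to a finite value or vanishes.
Limit = 4.

Final answer: 4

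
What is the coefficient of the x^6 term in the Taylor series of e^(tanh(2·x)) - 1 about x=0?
Expand to order 6: e^(tanh(2·x)) - 1 = 388·x^6/45 - 4·x^5/5 - 14·x^4/3 - 4·x^3/3 + 2·x^2 + 2·x + O(x^7).
The coefficient of x^6 is 388/45.

Final answer: 388/45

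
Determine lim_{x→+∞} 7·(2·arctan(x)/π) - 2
Evaluate the dominant behaviour as x → +∞; each term tends to a finite value or vanishes.
Limit = 5.

Final answer: 5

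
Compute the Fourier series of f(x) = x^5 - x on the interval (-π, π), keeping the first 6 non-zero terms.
(-40·π^2 + 2·π^4 + 238)·sin(x) + (-π^4 - 13/2 + 5·π^2)·sin(2·x) + (-40·π^2/27 + 26/81 + 2·π^4/3)·sin(3·x) + (-π^4/2 + 17/64 + 5·π^2/8)·sin(4·x) + (-8·π^2/25 - 202/625 + 2·π^4/5)·sin(5·x) + (-π^4/3 + 49/162 + 5·π^2/27)·sin(6·x)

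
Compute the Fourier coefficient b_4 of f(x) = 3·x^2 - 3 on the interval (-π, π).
b_4 = (1/π) ∫_{-π}^{π} f(x)·sin(4x) dx.
Evaluate the integral (use parity and integration by parts as needed): b_4 = 0.

Final answer: 0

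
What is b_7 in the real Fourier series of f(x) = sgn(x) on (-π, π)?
b_7 = (1/π) ∫_{-π}^{π} f(x)·sin(7x) dx.
Evaluate the integral (use parity and integration by parts as needed): b_7 = 4/(7·π).

Final answer: 4/(7·π)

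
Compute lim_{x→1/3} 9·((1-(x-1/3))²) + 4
Direct substitution at x = 1/3 gives 13.

Final answer: 13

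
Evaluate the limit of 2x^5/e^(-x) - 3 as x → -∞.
The quotient is an ∞/∞ indeterminate form as x → -∞.
Compare growth rates of the dominant terms (exponentials ≫ polynomials ≫ logarithms), or apply L'Hôpital's rule; the quotient → 0.
Adding the constant: 0 - 3 = -3. Limit = -3.

Final answer: -3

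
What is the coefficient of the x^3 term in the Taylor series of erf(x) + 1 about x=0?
Expand to order 3: erf(x) + 1 = -2·x^3/(3·√(π)) + 2·x/√(π) + 1 + O(x^4).
The coefficient of x^3 is -2/(3·√(π)).

Final answer: -2/(3·√(π))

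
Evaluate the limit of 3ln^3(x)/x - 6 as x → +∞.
The quotient is an ∞/∞ indeterminate form as x → +∞.
The polynomial denominator x dominates the logarithmic numerator (any positive power of x ≫ ln^3(x) as x → ∞), so the quotient → 0.
Adding the constant: 0 - 6 = -6. Limit = -6.

Final answer: -6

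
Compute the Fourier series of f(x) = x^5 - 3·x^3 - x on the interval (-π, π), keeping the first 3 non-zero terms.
(-46·π^2 + 2·π^4 + 274)·sin(x) + (-π^4 - 11 + 8·π^2)·sin(2·x) + (-94·π^2/27 + 134/81 + 2·π^4/3)·sin(3·x)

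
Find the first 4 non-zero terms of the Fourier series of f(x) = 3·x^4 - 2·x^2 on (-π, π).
(152 - 24·π^2)·cos(x) + (-11 + 6·π^2)·cos(2·x) + (8/3 - 8·π^2/3)·cos(3·x) - 2·π^2/3 + 3·π^4/5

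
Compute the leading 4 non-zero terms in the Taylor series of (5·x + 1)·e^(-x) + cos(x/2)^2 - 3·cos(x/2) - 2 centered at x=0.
7·x^3/3 - 35·x^2/8 + 4·x - 3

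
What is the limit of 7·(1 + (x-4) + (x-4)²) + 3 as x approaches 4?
Direct substitution at x = 4 gives 10.

Final answer: 10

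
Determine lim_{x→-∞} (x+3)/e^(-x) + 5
The quotient is an ∞/∞ indeterminate form as x → -∞.
Compare growth rates of the dominant terms (exponentials ≫ polynomials ≫ logarithms), or apply L'Hôpital's rule; the quotient → 0.
Adding the constant: 0 + 5 = 5. Limit = 5.

Final answer: 5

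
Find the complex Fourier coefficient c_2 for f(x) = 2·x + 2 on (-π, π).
Compute the real Fourier coefficients first: a_2 = 0, b_2 = -2.
Then c_2 = (a_2 − i·b_2)/2 = i.

Final answer: i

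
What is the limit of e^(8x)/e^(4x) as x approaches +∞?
This is an ∞/∞ indeterminate form as x → +∞.
Rewrite e^(8x)/e^(4x) = e^((8−4)x) = e^(4x); the exponent coefficient is 4 > 0 so e^(4x) → ∞.
Limit = ∞.

Final answer: ∞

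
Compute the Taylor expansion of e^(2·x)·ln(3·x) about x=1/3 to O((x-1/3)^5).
3·e^(2/3)·(x - 1/3) + 3·e^(2/3)·(x - 1/3)^2/2 + 6·e^(2/3)·(x - 1/3)^3 - 29·e^(2/3)·(x - 1/3)^4/4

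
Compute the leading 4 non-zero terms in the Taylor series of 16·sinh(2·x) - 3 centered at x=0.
64·x^5/15 + 64·x^3/3 + 32·x - 3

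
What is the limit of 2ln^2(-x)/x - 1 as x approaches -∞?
The quotient is an ∞/∞ indeterminate form as x → -∞.
Compare growth rates of the dominant terms (exponentials ≫ polynomials ≫ logarithms), or apply L'Hôpital's rule; the quotient → 0.
Adding the constant: 0 - 1 = -1. Limit = -1.

Final answer: -1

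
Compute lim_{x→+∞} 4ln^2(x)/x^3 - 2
The quotient is an ∞/∞ indeterminate form as x → +∞.
The polynomial denominator x^3 dominates the logarithmic numerator (any positive power of x ≫ ln^2(x) as x → ∞), so the quotient → 0.
Adding the constant: 0 - 2 = -2. Limit = -2.

Final answer: -2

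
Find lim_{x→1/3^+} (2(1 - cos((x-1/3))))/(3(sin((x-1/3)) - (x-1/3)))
Both numerator and denominator → 0 as x → 1/3^+; this is a 0/0 indeterminate form.
Expand each to leading order near x = 1/3: numerator ~ (x - 1/3)^2, denominator ~ -(x - 1/3)^3/2.
The limit of the ratio is -∞.

Final answer: -∞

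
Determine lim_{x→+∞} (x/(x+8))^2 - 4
As x → +∞: x/(x+8) = 1/(1 + 8/x) → 1, and the 2nd power of a limit-1 base also → 1; with the additive constant, 1 - 4 = -3.
Limit = -3.

Final answer: -3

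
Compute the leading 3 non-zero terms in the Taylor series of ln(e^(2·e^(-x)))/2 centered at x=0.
x^2/2 - x + 1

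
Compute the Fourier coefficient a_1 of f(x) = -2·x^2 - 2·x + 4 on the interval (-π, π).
a_1 = (1/π) ∫_{-π}^{π} f(x)·cos(1x) dx.
Evaluate the integral (use parity and integration by parts as needed): a_1 = 8.

Final answer: 8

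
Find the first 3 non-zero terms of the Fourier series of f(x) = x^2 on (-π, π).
-4·cos(x) + cos(2·x) + π^2/3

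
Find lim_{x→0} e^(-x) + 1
Direct substitution at x = 0 gives 2.

Final answer: 2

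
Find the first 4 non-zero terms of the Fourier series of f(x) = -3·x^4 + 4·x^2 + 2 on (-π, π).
(-160 + 24·π^2)·cos(x) + (13 - 6·π^2)·cos(2·x) + (-32/9 + 8·π^2/3)·cos(3·x) - 3·π^4/5 + 2 + 4·π^2/3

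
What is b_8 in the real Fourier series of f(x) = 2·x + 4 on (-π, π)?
b_8 = (1/π) ∫_{-π}^{π} f(x)·sin(8x) dx.
Evaluate the integral (use parity and integration by parts as needed): b_8 = -1/2.

Final answer: -1/2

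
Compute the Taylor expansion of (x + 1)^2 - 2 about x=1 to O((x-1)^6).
2 + 4·(x - 1) + (x - 1)^2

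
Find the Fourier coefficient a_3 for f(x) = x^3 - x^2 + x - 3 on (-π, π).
a_3 = (1/π) ∫_{-π}^{π} f(x)·cos(3x) dx.
Evaluate the integral (use parity and integration by parts as needed): a_3 = 4/9.

Final answer: 4/9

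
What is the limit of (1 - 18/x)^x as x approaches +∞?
As x → +∞: this is the defining limit (1 - 18/x)^x → e^(-18).
Limit = e^(-18).

Final answer: e^(-18)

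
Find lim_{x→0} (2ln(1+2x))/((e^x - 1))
Both numerator and denominator → 0 as x → 0; this is a 0/0 indeterminate form.
Expand each to leading order near x = 0: numerator ~ 4·x, denominator ~ x.
The limit of the ratio is 4.

Final answer: 4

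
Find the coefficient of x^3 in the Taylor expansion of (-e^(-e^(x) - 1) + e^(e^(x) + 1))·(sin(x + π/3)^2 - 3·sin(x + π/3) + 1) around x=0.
-√(3)·e^(2)/3 - 7·e^(2)/24 - 25·e^(-2)/24 + 4·√(3)·e^(-2)/3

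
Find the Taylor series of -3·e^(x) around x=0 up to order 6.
-x^6/240 - x^5/40 - x^4/8 - x^3/2 - 3·x^2/2 - 3·x - 3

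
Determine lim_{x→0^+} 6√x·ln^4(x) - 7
The product is a 0·∞ indeterminate form at x → 0⁺.
Rewrite the product as 6·ln^4(x) / x^(-1/2) and apply L'Hôpital, or use the standard hierarchy x^(-1/2) ≫ |ln x|^4 as x → 0⁺.
The indeterminate product → 0, so the limit = -7.

Final answer: -7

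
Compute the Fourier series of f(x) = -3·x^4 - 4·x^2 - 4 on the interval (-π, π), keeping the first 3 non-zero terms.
(-128 + 24·π^2)·cos(x) + (5 - 6·π^2)·cos(2·x) - 3·π^4/5 - 4·π^2/3 - 4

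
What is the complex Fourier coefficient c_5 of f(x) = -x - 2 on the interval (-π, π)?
Compute the real Fourier coefficients first: a_5 = 0, b_5 = -2/5.
Then c_5 = (a_5 − i·b_5)/2 = i/5.

Final answer: i/5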